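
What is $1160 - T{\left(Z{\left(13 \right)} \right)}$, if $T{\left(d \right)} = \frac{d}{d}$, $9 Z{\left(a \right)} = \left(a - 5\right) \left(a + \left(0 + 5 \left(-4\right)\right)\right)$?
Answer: $1159$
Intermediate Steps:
$Z{\left(a \right)} = \frac{\left(-20 + a\right) \left(-5 + a\right)}{9}$ ($Z{\left(a \right)} = \frac{\left(a - 5\right) \left(a + \left(0 + 5 \left(-4\right)\right)\right)}{9} = \frac{\left(-5 + a\right) \left(a + \left(0 - 20\right)\right)}{9} = \frac{\left(-5 + a\right) \left(a - 20\right)}{9} = \frac{\left(-5 + a\right) \left(-20 + a\right)}{9} = \frac{\left(-20 + a\right) \left(-5 + a\right)}{9}$)
$T{\left(d \right)} = 1$
$1160 - T{\left(Z{\left(13 \right)} \right)} = 1160 - 1 = 1159$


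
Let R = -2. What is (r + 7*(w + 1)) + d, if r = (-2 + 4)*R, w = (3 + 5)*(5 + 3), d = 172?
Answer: 623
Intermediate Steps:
w = 64 (w = 8*8 = 64)
r = -4 (r = (-2 + 4)*(-2) = 2*(-2) = -4)
(r + 7*(w + 1)) + d = (-4 + 7*(64 + 1)) + 172 = (-4 + 7*65) + 172 = (-4 + 455) + 172 = 451 + 172 = 623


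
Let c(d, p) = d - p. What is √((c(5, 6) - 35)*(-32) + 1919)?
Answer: √3071 ≈ 55.417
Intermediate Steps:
√((c(5, 6) - 35)*(-32) + 1919) = √(((5 - 1*6) - 35)*(-32) + 1919) = √(((5 - 6) - 35)*(-32) + 1919) = √((-1 - 35)*(-32) + 1919) = √(-36*(-32) + 1919) = √(1152 + 1919) = √3071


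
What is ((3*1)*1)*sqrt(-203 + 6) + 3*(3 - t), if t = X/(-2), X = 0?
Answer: 9 + 3*I*sqrt(197) ≈ 9.0 + 42.107*I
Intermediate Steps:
t = 0 (t = 0/(-2) = 0*(-1/2) = 0)
((3*1)*1)*sqrt(-203 + 6) + 3*(3 - t) = ((3*1)*1)*sqrt(-203 + 6) + 3*(3 - 1*0) = (3*1)*sqrt(-197) + 3*(3 + 0) = 3*(I*sqrt(197)) + 3*3 = 3*I*sqrt(197) + 9 = 9 + 3*I*sqrt(197)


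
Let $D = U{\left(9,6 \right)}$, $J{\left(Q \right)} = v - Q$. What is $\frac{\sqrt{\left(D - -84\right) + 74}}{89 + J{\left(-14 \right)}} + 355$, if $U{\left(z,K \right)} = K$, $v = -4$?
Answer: $355 + \frac{2 \sqrt{41}}{99} \approx 355.13$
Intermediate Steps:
$J{\left(Q \right)} = -4 - Q$
$D = 6$
$\frac{\sqrt{\left(D - -84\right) + 74}}{89 + J{\left(-14 \right)}} + 355 = \frac{\sqrt{\left(6 - -84\right) + 74}}{89 - -10} + 355 = \frac{\sqrt{\left(6 + 84\right) + 74}}{89 + \left(-4 + 14\right)} + 355 = \frac{\sqrt{90 + 74}}{89 + 10} + 355 = \frac{\sqrt{164}}{99} + 355 = 2 \sqrt{41} \cdot \frac{1}{99} + 355 = \frac{2 \sqrt{41}}{99} + 355 = 355 + \frac{2 \sqrt{41}}{99}$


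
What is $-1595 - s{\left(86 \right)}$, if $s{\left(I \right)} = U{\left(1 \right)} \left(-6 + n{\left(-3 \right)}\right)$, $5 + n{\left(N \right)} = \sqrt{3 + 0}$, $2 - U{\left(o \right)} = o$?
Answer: $-1584 - \sqrt{3} \approx -1585.7$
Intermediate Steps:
$U{\left(o \right)} = 2 - o$
$n{\left(N \right)} = -5 + \sqrt{3}$ ($n{\left(N \right)} = -5 + \sqrt{3 + 0} = -5 + \sqrt{3}$)
$s{\left(I \right)} = -11 + \sqrt{3}$ ($s{\left(I \right)} = \left(2 - 1\right) \left(-6 - \left(5 - \sqrt{3}\right)\right) = \left(2 - 1\right) \left(-11 + \sqrt{3}\right) = 1 \left(-11 + \sqrt{3}\right) = -11 + \sqrt{3}$)
$-1595 - s{\left(86 \right)} = -1595 - \left(-11 + \sqrt{3}\right) = -1595 + \left(11 - \sqrt{3}\right) = -1584 - \sqrt{3}$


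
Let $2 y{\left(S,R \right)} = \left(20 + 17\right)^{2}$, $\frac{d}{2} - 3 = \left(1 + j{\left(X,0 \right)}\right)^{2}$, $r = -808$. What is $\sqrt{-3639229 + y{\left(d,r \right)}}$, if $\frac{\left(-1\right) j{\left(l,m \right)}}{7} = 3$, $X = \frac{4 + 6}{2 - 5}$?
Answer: $\frac{i \sqrt{14554178}}{2} \approx 1907.5 i$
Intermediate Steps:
$X = - \frac{10}{3}$ ($X = \frac{10}{-3} = 10 \left(- \frac{1}{3}\right) = - \frac{10}{3} \approx -3.3333$)
$j{\left(l,m \right)} = -21$ ($j{\left(l,m \right)} = \left(-7\right) 3 = -21$)
$d = 806$ ($d = 6 + 2 \left(1 - 21\right)^{2} = 6 + 2 \left(-20\right)^{2} = 6 + 2 \cdot 400 = 6 + 800 = 806$)
$y{\left(S,R \right)} = \frac{1369}{2}$ ($y{\left(S,R \right)} = \frac{\left(20 + 17\right)^{2}}{2} = \frac{37^{2}}{2} = \frac{1}{2} \cdot 1369 = \frac{1369}{2}$)
$\sqrt{-3639229 + y{\left(d,r \right)}} = \sqrt{-3639229 + \frac{1369}{2}} = \sqrt{- \frac{7277089}{2}} = \frac{i \sqrt{14554178}}{2}$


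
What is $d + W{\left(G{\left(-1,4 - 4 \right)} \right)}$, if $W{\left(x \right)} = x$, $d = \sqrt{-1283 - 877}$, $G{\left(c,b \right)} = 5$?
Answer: $5 + 12 i \sqrt{15} \approx 5.0 + 46.476 i$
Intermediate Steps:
$d = 12 i \sqrt{15}$ ($d = \sqrt{-2160} = 12 i \sqrt{15} \approx 46.476 i$)
$d + W{\left(G{\left(-1,4 - 4 \right)} \right)} = 12 i \sqrt{15} + 5 = 5 + 12 i \sqrt{15}$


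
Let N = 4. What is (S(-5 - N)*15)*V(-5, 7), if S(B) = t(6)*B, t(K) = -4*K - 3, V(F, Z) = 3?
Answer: 10935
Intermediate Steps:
t(K) = -3 - 4*K
S(B) = -27*B (S(B) = (-3 - 4*6)*B = (-3 - 24)*B = -27*B)
(S(-5 - N)*15)*V(-5, 7) = (-27*(-5 - 1*4)*15)*3 = (-27*(-5 - 4)*15)*3 = (-27*(-9)*15)*3 = (243*15)*3 = 3645*3 = 10935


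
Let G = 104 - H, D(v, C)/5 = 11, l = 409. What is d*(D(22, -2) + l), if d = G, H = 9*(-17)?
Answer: 119248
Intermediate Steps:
H = -153
D(v, C) = 55 (D(v, C) = 5*11 = 55)
G = 257 (G = 104 - 1*(-153) = 104 + 153 = 257)
d = 257
d*(D(22, -2) + l) = 257*(55 + 409) = 257*464 = 119248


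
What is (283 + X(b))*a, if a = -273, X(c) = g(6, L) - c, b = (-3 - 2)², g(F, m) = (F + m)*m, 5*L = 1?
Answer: -1769313/25 ≈ -70773.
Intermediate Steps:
L = ⅕ (L = (⅕)*1 = ⅕ ≈ 0.20000)
g(F, m) = m*(F + m)
b = 25 (b = (-5)² = 25)
X(c) = 31/25 - c (X(c) = (6 + ⅕)/5 - c = (⅕)*(31/5) - c = 31/25 - c)
(283 + X(b))*a = (283 + (31/25 - 1*25))*(-273) = (283 + (31/25 - 25))*(-273) = (283 - 594/25)*(-273) = (6481/25)*(-273) = -1769313/25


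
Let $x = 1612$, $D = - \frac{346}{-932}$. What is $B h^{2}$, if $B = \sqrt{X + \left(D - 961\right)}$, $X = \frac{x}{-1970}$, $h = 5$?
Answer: $\frac{5 i \sqrt{202567447797010}}{91802} \approx 775.18 i$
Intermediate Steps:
$D = \frac{173}{466}$ ($D = \left(-346\right) \left(- \frac{1}{932}\right) = \frac{173}{466} \approx 0.37124$)
$X = - \frac{806}{985}$ ($X = \frac{1612}{-1970} = 1612 \left(- \frac{1}{1970}\right) = - \frac{806}{985} \approx -0.81827$)
$B = \frac{i \sqrt{202567447797010}}{459010}$ ($B = \sqrt{- \frac{806}{985} + \left(\frac{173}{466} - 961\right)} = \sqrt{- \frac{806}{985} - \frac{447653}{466}} = \sqrt{- \frac{441313801}{459010}} = \frac{i \sqrt{202567447797010}}{459010} \approx 31.007 i$)
$B h^{2} = \frac{i \sqrt{202567447797010}}{459010} \cdot 5^{2} = \frac{i \sqrt{202567447797010}}{459010} \cdot 25 = \frac{5 i \sqrt{202567447797010}}{91802}$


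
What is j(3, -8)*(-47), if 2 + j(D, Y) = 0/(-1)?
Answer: 94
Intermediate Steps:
j(D, Y) = -2 (j(D, Y) = -2 + 0/(-1) = -2 + 0*(-1) = -2 + 0 = -2)
j(3, -8)*(-47) = -2*(-47) = 94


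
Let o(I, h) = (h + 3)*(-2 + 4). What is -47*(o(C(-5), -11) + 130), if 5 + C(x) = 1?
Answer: -5358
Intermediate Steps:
C(x) = -4 (C(x) = -5 + 1 = -4)
o(I, h) = 6 + 2*h (o(I, h) = (3 + h)*2 = 6 + 2*h)
-47*(o(C(-5), -11) + 130) = -47*((6 + 2*(-11)) + 130) = -47*((6 - 22) + 130) = -47*(-16 + 130) = -47*114 = -5358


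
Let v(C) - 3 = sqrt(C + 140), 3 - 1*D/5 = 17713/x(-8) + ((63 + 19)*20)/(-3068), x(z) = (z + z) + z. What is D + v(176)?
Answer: 68309899/18408 + 2*sqrt(79) ≈ 3728.7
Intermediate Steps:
x(z) = 3*z (x(z) = 2*z + z = 3*z)
D = 68254675/18408 (D = 15 - 5*(17713/((3*(-8))) + ((63 + 19)*20)/(-3068)) = 15 - 5*(17713/(-24) + (82*20)*(-1/3068)) = 15 - 5*(17713*(-1/24) + 1640*(-1/3068)) = 15 - 5*(-17713/24 - 410/767) = 15 - 5*(-13595711/18408) = 15 + 67978555/18408 = 68254675/18408 ≈ 3707.9)
v(C) = 3 + sqrt(140 + C) (v(C) = 3 + sqrt(C + 140) = 3 + sqrt(140 + C))
D + v(176) = 68254675/18408 + (3 + sqrt(140 + 176)) = 68254675/18408 + (3 + sqrt(316)) = 68254675/18408 + (3 + 2*sqrt(79)) = 68309899/18408 + 2*sqrt(79)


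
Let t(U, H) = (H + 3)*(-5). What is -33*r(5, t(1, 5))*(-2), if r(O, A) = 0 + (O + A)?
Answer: -2310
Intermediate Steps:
t(U, H) = -15 - 5*H (t(U, H) = (3 + H)*(-5) = -15 - 5*H)
r(O, A) = A + O (r(O, A) = 0 + (A + O) = A + O)
-33*r(5, t(1, 5))*(-2) = -33*((-15 - 5*5) + 5)*(-2) = -33*((-15 - 25) + 5)*(-2) = -33*(-40 + 5)*(-2) = -33*(-35)*(-2) = 1155*(-2) = -2310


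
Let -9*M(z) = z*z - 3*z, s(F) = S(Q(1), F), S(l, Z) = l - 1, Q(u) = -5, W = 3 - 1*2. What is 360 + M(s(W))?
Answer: 354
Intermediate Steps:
W = 1 (W = 3 - 2 = 1)
S(l, Z) = -1 + l
s(F) = -6 (s(F) = -1 - 5 = -6)
M(z) = -z²/9 + z/3 (M(z) = -(z*z - 3*z)/9 = -(z² - 3*z)/9 = -z²/9 + z/3)
360 + M(s(W)) = 360 + (⅑)*(-6)*(3 - 1*(-6)) = 360 + (⅑)*(-6)*(3 + 6) = 360 + (⅑)*(-6)*9 = 360 - 6 = 354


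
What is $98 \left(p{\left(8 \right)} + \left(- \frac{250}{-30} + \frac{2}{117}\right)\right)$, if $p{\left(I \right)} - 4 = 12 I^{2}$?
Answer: $\frac{8947498}{117} \approx 76474.0$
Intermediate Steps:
$p{\left(I \right)} = 4 + 12 I^{2}$
$98 \left(p{\left(8 \right)} + \left(- \frac{250}{-30} + \frac{2}{117}\right)\right) = 98 \left(\left(4 + 12 \cdot 8^{2}\right) + \left(- \frac{250}{-30} + \frac{2}{117}\right)\right) = 98 \left(\left(4 + 12 \cdot 64\right) + \left(\left(-250\right) \left(- \frac{1}{30}\right) + 2 \cdot \frac{1}{117}\right)\right) = 98 \left(\left(4 + 768\right) + \left(\frac{25}{3} + \frac{2}{117}\right)\right) = 98 \left(772 + \frac{977}{117}\right) = 98 \cdot \frac{91301}{117} = \frac{8947498}{117}$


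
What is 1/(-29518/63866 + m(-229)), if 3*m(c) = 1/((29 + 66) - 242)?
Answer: -14082453/6540652 ≈ -2.1531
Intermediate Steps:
m(c) = -1/441 (m(c) = 1/(3*((29 + 66) - 242)) = 1/(3*(95 - 242)) = (⅓)/(-147) = (⅓)*(-1/147) = -1/441)
1/(-29518/63866 + m(-229)) = 1/(-29518/63866 - 1/441) = 1/(-29518*1/63866 - 1/441) = 1/(-14759/31933 - 1/441) = 1/(-6540652/14082453) = -14082453/6540652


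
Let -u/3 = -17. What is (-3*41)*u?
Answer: -6273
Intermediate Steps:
u = 51 (u = -3*(-17) = 51)
(-3*41)*u = -3*41*51 = -123*51 = -6273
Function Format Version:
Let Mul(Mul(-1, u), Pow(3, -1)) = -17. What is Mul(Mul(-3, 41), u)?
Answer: -6273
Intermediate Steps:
u = 51 (u = Mul(-3, -17) = 51)
Mul(Mul(-3, 41), u) = Mul(Mul(-3, 41), 51) = Mul(-123, 51) = -6273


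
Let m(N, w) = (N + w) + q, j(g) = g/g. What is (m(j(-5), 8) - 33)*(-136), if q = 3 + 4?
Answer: 2312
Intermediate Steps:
j(g) = 1
q = 7
m(N, w) = 7 + N + w (m(N, w) = (N + w) + 7 = 7 + N + w)
(m(j(-5), 8) - 33)*(-136) = ((7 + 1 + 8) - 33)*(-136) = (16 - 33)*(-136) = -17*(-136) = 2312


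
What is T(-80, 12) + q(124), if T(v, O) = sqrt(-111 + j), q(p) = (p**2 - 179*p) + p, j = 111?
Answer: -6696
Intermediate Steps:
q(p) = p**2 - 178*p
T(v, O) = 0 (T(v, O) = sqrt(-111 + 111) = sqrt(0) = 0)
T(-80, 12) + q(124) = 0 + 124*(-178 + 124) = 0 + 124*(-54) = 0 - 6696 = -6696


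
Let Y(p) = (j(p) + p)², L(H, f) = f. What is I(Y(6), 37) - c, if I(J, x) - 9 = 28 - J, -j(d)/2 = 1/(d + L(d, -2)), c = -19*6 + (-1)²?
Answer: 479/4 ≈ 119.75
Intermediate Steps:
c = -113 (c = -114 + 1 = -113)
j(d) = -2/(-2 + d) (j(d) = -2/(d - 2) = -2/(-2 + d))
Y(p) = (p - 2/(-2 + p))² (Y(p) = (-2/(-2 + p) + p)² = (p - 2/(-2 + p))²)
I(J, x) = 37 - J (I(J, x) = 9 + (28 - J) = 37 - J)
I(Y(6), 37) - c = (37 - (6 - 2/(-2 + 6))²) - 1*(-113) = (37 - (6 - 2/4)²) + 113 = (37 - (6 - 2*¼)²) + 113 = (37 - (6 - ½)²) + 113 = (37 - (11/2)²) + 113 = (37 - 1*121/4) + 113 = (37 - 121/4) + 113 = 27/4 + 113 = 479/4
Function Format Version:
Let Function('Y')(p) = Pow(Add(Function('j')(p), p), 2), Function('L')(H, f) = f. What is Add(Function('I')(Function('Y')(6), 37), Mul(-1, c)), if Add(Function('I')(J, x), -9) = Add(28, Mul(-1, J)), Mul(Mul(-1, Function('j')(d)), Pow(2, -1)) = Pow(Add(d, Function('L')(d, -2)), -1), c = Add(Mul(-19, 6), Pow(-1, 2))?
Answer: Rational(479, 4) ≈ 119.75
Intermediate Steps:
c = -113 (c = Add(-114, 1) = -113)
Function('j')(d) = Mul(-2, Pow(Add(-2, d), -1)) (Function('j')(d) = Mul(-2, Pow(Add(d, -2), -1)) = Mul(-2, Pow(Add(-2, d), -1)))
Function('Y')(p) = Pow(Add(p, Mul(-2, Pow(Add(-2, p), -1))), 2) (Function('Y')(p) = Pow(Add(Mul(-2, Pow(Add(-2, p), -1)), p), 2) = Pow(Add(p, Mul(-2, Pow(Add(-2, p), -1))), 2))
Function('I')(J, x) = Add(37, Mul(-1, J)) (Function('I')(J, x) = Add(9, Add(28, Mul(-1, J))) = Add(37, Mul(-1, J)))
Add(Function('I')(Function('Y')(6), 37), Mul(-1, c)) = Add(Add(37, Mul(-1, Pow(Add(6, Mul(-2, Pow(Add(-2, 6), -1))), 2))), Mul(-1, -113)) = Add(Add(37, Mul(-1, Pow(Add(6, Mul(-2, Pow(4, -1))), 2))), 113) = Add(Add(37, Mul(-1, Pow(Add(6, Mul(-2, Rational(1, 4))), 2))), 113) = Add(Add(37, Mul(-1, Pow(Add(6, Rational(-1, 2)), 2))), 113) = Add(Add(37, Mul(-1, Pow(Rational(11, 2), 2))), 113) = Add(Add(37, Mul(-1, Rational(121, 4))), 113) = Add(Add(37, Rational(-121, 4)), 113) = Add(Rational(27, 4), 113) = Rational(479, 4)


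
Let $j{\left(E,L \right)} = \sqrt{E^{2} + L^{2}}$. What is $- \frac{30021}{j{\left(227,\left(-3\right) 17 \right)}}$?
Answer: $- \frac{30021 \sqrt{54130}}{54130} \approx -129.03$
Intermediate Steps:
$- \frac{30021}{j{\left(227,\left(-3\right) 17 \right)}} = - \frac{30021}{\sqrt{227^{2} + \left(\left(-3\right) 17\right)^{2}}} = - \frac{30021}{\sqrt{51529 + \left(-51\right)^{2}}} = - \frac{30021}{\sqrt{51529 + 2601}} = - \frac{30021}{\sqrt{54130}} = - 30021 \frac{\sqrt{54130}}{54130} = - \frac{30021 \sqrt{54130}}{54130}$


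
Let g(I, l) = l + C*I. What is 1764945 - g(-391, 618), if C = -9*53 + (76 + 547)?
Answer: 1821413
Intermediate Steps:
C = 146 (C = -477 + 623 = 146)
g(I, l) = l + 146*I
1764945 - g(-391, 618) = 1764945 - (618 + 146*(-391)) = 1764945 - (618 - 57086) = 1764945 - 1*(-56468) = 1764945 + 56468 = 1821413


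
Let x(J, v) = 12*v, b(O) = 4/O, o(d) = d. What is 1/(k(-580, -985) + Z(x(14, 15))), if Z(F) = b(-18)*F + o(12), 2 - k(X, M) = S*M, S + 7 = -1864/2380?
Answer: -119/915401 ≈ -0.00013000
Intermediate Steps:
S = -4631/595 (S = -7 - 1864/2380 = -7 - 1864*1/2380 = -7 - 466/595 = -4631/595 ≈ -7.7832)
k(X, M) = 2 + 4631*M/595 (k(X, M) = 2 - (-4631)*M/595 = 2 + 4631*M/595)
Z(F) = 12 - 2*F/9 (Z(F) = (4/(-18))*F + 12 = (4*(-1/18))*F + 12 = -2*F/9 + 12 = 12 - 2*F/9)
1/(k(-580, -985) + Z(x(14, 15))) = 1/((2 + (4631/595)*(-985)) + (12 - 8*15/3)) = 1/((2 - 912307/119) + (12 - 2/9*180)) = 1/(-912069/119 + (12 - 40)) = 1/(-912069/119 - 28) = 1/(-915401/119) = -119/915401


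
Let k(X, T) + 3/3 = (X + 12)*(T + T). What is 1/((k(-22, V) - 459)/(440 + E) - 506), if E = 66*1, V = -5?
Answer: -253/128198 ≈ -0.0019735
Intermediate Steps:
E = 66
k(X, T) = -1 + 2*T*(12 + X) (k(X, T) = -1 + (X + 12)*(T + T) = -1 + (12 + X)*(2*T) = -1 + 2*T*(12 + X))
1/((k(-22, V) - 459)/(440 + E) - 506) = 1/(((-1 + 24*(-5) + 2*(-5)*(-22)) - 459)/(440 + 66) - 506) = 1/(((-1 - 120 + 220) - 459)/506 - 506) = 1/((99 - 459)*(1/506) - 506) = 1/(-360*1/506 - 506) = 1/(-180/253 - 506) = 1/(-128198/253) = -253/128198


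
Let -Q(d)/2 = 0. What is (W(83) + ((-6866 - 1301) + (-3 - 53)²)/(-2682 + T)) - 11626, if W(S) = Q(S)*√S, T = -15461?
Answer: -210925487/18143 ≈ -11626.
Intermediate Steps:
Q(d) = 0 (Q(d) = -2*0 = 0)
W(S) = 0 (W(S) = 0*√S = 0)
(W(83) + ((-6866 - 1301) + (-3 - 53)²)/(-2682 + T)) - 11626 = (0 + ((-6866 - 1301) + (-3 - 53)²)/(-2682 - 15461)) - 11626 = (0 + (-8167 + (-56)²)/(-18143)) - 11626 = (0 + (-8167 + 3136)*(-1/18143)) - 11626 = (0 - 5031*(-1/18143)) - 11626 = (0 + 5031/18143) - 11626 = 5031/18143 - 11626 = -210925487/18143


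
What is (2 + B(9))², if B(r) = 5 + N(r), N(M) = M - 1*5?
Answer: 121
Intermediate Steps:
N(M) = -5 + M (N(M) = M - 5 = -5 + M)
B(r) = r (B(r) = 5 + (-5 + r) = r)
(2 + B(9))² = (2 + 9)² = 11² = 121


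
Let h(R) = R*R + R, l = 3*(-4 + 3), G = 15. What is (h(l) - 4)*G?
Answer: 30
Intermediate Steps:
l = -3 (l = 3*(-1) = -3)
h(R) = R + R**2 (h(R) = R**2 + R = R + R**2)
(h(l) - 4)*G = (-3*(1 - 3) - 4)*15 = (-3*(-2) - 4)*15 = (6 - 4)*15 = 2*15 = 30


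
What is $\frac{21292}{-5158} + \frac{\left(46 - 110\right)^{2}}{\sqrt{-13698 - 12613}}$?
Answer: $- \frac{10646}{2579} - \frac{4096 i \sqrt{26311}}{26311} \approx -4.128 - 25.252 i$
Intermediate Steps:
$\frac{21292}{-5158} + \frac{\left(46 - 110\right)^{2}}{\sqrt{-13698 - 12613}} = 21292 \left(- \frac{1}{5158}\right) + \frac{\left(-64\right)^{2}}{\sqrt{-26311}} = - \frac{10646}{2579} + \frac{4096}{i \sqrt{26311}} = - \frac{10646}{2579} + 4096 \left(- \frac{i \sqrt{26311}}{26311}\right) = - \frac{10646}{2579} - \frac{4096 i \sqrt{26311}}{26311}$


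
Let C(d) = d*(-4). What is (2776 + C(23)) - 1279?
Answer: 1405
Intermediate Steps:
C(d) = -4*d
(2776 + C(23)) - 1279 = (2776 - 4*23) - 1279 = (2776 - 92) - 1279 = 2684 - 1279 = 1405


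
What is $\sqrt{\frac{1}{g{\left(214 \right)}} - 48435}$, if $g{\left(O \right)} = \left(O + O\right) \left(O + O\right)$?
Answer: $\frac{17 i \sqrt{30700751}}{428} \approx 220.08 i$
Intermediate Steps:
$g{\left(O \right)} = 4 O^{2}$ ($g{\left(O \right)} = 2 O 2 O = 4 O^{2}$)
$\sqrt{\frac{1}{g{\left(214 \right)}} - 48435} = \sqrt{\frac{1}{4 \cdot 214^{2}} - 48435} = \sqrt{\frac{1}{4 \cdot 45796} - 48435} = \sqrt{\frac{1}{183184} - 48435} = \sqrt{- \frac{8872517039}{183184}} = \frac{17 i \sqrt{30700751}}{428}$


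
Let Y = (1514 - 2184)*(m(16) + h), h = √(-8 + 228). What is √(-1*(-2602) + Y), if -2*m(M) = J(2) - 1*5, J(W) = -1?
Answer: 2*√(148 - 335*√55) ≈ 96.673*I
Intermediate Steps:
m(M) = 3 (m(M) = -(-1 - 1*5)/2 = -(-1 - 5)/2 = -½*(-6) = 3)
h = 2*√55 (h = √220 = 2*√55 ≈ 14.832)
Y = -2010 - 1340*√55 (Y = (1514 - 2184)*(3 + 2*√55) = -670*(3 + 2*√55) = -2010 - 1340*√55 ≈ -11948.)
√(-1*(-2602) + Y) = √(-1*(-2602) + (-2010 - 1340*√55)) = √(2602 + (-2010 - 1340*√55)) = √(592 - 1340*√55)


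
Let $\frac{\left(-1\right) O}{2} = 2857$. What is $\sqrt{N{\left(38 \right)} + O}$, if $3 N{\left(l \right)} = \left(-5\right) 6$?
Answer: $6 i \sqrt{159} \approx 75.657 i$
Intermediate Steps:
$O = -5714$ ($O = \left(-2\right) 2857 = -5714$)
$N{\left(l \right)} = -10$ ($N{\left(l \right)} = \frac{\left(-5\right) 6}{3} = \frac{1}{3} \left(-30\right) = -10$)
$\sqrt{N{\left(38 \right)} + O} = \sqrt{-10 - 5714} = \sqrt{-5724} = 6 i \sqrt{159}$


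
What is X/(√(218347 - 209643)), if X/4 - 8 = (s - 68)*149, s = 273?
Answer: 30553*√34/136 ≈ 1309.9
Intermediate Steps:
X = 122212 (X = 32 + 4*((273 - 68)*149) = 32 + 4*(205*149) = 32 + 4*30545 = 32 + 122180 = 122212)
X/(√(218347 - 209643)) = 122212/(√(218347 - 209643)) = 122212/(√8704) = 122212/((16*√34)) = 122212*(√34/544) = 30553*√34/136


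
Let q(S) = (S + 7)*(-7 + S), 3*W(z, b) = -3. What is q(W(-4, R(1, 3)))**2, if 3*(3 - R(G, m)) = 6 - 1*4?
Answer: 2304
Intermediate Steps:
R(G, m) = 7/3 (R(G, m) = 3 - (6 - 1*4)/3 = 3 - (6 - 4)/3 = 3 - 1/3*2 = 3 - 2/3 = 7/3)
W(z, b) = -1 (W(z, b) = (1/3)*(-3) = -1)
q(S) = (-7 + S)*(7 + S) (q(S) = (7 + S)*(-7 + S) = (-7 + S)*(7 + S))
q(W(-4, R(1, 3)))**2 = (-49 + (-1)**2)**2 = (-49 + 1)**2 = (-48)**2 = 2304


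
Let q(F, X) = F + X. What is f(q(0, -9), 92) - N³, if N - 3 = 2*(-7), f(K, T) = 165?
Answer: 1496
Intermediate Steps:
N = -11 (N = 3 + 2*(-7) = 3 - 14 = -11)
f(q(0, -9), 92) - N³ = 165 - 1*(-11)³ = 165 - 1*(-1331) = 165 + 1331 = 1496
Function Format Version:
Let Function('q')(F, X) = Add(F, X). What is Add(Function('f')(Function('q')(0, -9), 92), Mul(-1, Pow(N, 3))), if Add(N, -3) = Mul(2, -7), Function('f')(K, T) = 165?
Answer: 1496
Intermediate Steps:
N = -11 (N = Add(3, Mul(2, -7)) = Add(3, -14) = -11)
Add(Function('f')(Function('q')(0, -9), 92), Mul(-1, Pow(N, 3))) = Add(165, Mul(-1, Pow(-11, 3))) = Add(165, Mul(-1, -1331)) = Add(165, 1331) = 1496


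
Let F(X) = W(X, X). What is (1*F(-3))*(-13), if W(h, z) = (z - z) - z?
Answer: -39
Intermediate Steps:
W(h, z) = -z (W(h, z) = 0 - z = -z)
F(X) = -X
(1*F(-3))*(-13) = (1*(-1*(-3)))*(-13) = (1*3)*(-13) = 3*(-13) = -39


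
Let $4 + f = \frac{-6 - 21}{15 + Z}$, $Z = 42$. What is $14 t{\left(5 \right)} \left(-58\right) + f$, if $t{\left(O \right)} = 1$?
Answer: $- \frac{15513}{19} \approx -816.47$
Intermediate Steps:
$f = - \frac{85}{19}$ ($f = -4 + \frac{-6 - 21}{15 + 42} = -4 - \frac{27}{57} = -4 - \frac{9}{19} = - \frac{85}{19} \approx -4.4737$)
$14 t{\left(5 \right)} \left(-58\right) + f = 14 \cdot 1 \left(-58\right) - \frac{85}{19} = 14 \left(-58\right) - \frac{85}{19} = -812 - \frac{85}{19} = - \frac{15513}{19}$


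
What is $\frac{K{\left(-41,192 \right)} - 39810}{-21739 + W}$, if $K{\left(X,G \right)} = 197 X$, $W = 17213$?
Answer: $\frac{47887}{4526} \approx 10.58$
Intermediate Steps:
$\frac{K{\left(-41,192 \right)} - 39810}{-21739 + W} = \frac{197 \left(-41\right) - 39810}{-21739 + 17213} = \frac{-8077 - 39810}{-4526} = \left(-47887\right) \left(- \frac{1}{4526}\right) = \frac{47887}{4526}$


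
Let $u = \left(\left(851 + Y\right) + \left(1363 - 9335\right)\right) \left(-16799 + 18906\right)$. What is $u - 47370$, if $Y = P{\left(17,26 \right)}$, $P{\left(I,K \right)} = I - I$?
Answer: $-15051317$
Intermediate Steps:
$P{\left(I,K \right)} = 0$
$Y = 0$
$u = -15003947$ ($u = \left(\left(851 + 0\right) + \left(1363 - 9335\right)\right) \left(-16799 + 18906\right) = \left(851 + \left(1363 - 9335\right)\right) 2107 = \left(851 - 7972\right) 2107 = \left(-7121\right) 2107 = -15003947$)
$u - 47370 = -15003947 - 47370 = -15051317$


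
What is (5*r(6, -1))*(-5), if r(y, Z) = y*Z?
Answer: 150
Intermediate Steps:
r(y, Z) = Z*y
(5*r(6, -1))*(-5) = (5*(-1*6))*(-5) = (5*(-6))*(-5) = -30*(-5) = 150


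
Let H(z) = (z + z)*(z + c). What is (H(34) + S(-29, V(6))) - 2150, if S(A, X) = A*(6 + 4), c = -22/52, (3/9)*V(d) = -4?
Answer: -2038/13 ≈ -156.77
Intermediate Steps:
V(d) = -12 (V(d) = 3*(-4) = -12)
c = -11/26 (c = -22*1/52 = -11/26 ≈ -0.42308)
S(A, X) = 10*A (S(A, X) = A*10 = 10*A)
H(z) = 2*z*(-11/26 + z) (H(z) = (z + z)*(z - 11/26) = (2*z)*(-11/26 + z) = 2*z*(-11/26 + z))
(H(34) + S(-29, V(6))) - 2150 = ((1/13)*34*(-11 + 26*34) + 10*(-29)) - 2150 = ((1/13)*34*(-11 + 884) - 290) - 2150 = ((1/13)*34*873 - 290) - 2150 = (29682/13 - 290) - 2150 = 25912/13 - 2150 = -2038/13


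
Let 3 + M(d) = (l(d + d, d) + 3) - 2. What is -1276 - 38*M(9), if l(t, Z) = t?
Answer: -1884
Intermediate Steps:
M(d) = -2 + 2*d (M(d) = -3 + (((d + d) + 3) - 2) = -3 + ((2*d + 3) - 2) = -3 + ((3 + 2*d) - 2) = -3 + (1 + 2*d) = -2 + 2*d)
-1276 - 38*M(9) = -1276 - 38*(-2 + 2*9) = -1276 - 38*(-2 + 18) = -1276 - 38*16 = -1276 - 608 = -1884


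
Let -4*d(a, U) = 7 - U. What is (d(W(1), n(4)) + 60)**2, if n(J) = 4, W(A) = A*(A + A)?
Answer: 56169/16 ≈ 3510.6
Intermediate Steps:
W(A) = 2*A**2 (W(A) = A*(2*A) = 2*A**2)
d(a, U) = -7/4 + U/4 (d(a, U) = -(7 - U)/4 = -7/4 + U/4)
(d(W(1), n(4)) + 60)**2 = ((-7/4 + (1/4)*4) + 60)**2 = ((-7/4 + 1) + 60)**2 = (-3/4 + 60)**2 = (237/4)**2 = 56169/16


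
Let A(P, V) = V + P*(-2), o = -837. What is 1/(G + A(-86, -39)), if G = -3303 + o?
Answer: -1/4007 ≈ -0.00024956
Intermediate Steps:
A(P, V) = V - 2*P
G = -4140 (G = -3303 - 837 = -4140)
1/(G + A(-86, -39)) = 1/(-4140 + (-39 - 2*(-86))) = 1/(-4140 + (-39 + 172)) = 1/(-4140 + 133) = 1/(-4007) = -1/4007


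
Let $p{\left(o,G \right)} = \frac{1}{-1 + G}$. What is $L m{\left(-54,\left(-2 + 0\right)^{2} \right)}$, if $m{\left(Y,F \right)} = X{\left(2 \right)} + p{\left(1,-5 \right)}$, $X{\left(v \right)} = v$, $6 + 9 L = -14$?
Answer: $- \frac{110}{27} \approx -4.0741$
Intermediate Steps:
$L = - \frac{20}{9}$ ($L = - \frac{2}{3} + \frac{1}{9} \left(-14\right) = - \frac{2}{3} - \frac{14}{9} = - \frac{20}{9} \approx -2.2222$)
$m{\left(Y,F \right)} = \frac{11}{6}$ ($m{\left(Y,F \right)} = 2 + \frac{1}{-1 - 5} = 2 + \frac{1}{-6} = 2 - \frac{1}{6} = \frac{11}{6}$)
$L m{\left(-54,\left(-2 + 0\right)^{2} \right)} = \left(- \frac{20}{9}\right) \frac{11}{6} = - \frac{110}{27}$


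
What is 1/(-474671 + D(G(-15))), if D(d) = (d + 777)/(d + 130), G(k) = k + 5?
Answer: -120/56959753 ≈ -2.1067e-6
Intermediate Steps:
G(k) = 5 + k
D(d) = (777 + d)/(130 + d)
1/(-474671 + D(G(-15))) = 1/(-474671 + (777 + (5 - 15))/(130 + (5 - 15))) = 1/(-474671 + (777 - 10)/(130 - 10)) = 1/(-474671 + 767/120) = 1/(-56959753/120) = -120/56959753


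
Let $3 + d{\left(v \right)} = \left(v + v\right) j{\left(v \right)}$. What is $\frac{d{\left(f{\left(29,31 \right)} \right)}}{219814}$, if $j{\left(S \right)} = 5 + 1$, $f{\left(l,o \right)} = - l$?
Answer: $- \frac{351}{219814} \approx -0.0015968$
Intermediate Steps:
$j{\left(S \right)} = 6$
$d{\left(v \right)} = -3 + 12 v$ ($d{\left(v \right)} = -3 + \left(v + v\right) 6 = -3 + 2 v 6 = -3 + 12 v$)
$\frac{d{\left(f{\left(29,31 \right)} \right)}}{219814} = \frac{-3 + 12 \left(\left(-1\right) 29\right)}{219814} = \left(-3 + 12 \left(-29\right)\right) \frac{1}{219814} = \left(-3 - 348\right) \frac{1}{219814} = \left(-351\right) \frac{1}{219814} = - \frac{351}{219814}$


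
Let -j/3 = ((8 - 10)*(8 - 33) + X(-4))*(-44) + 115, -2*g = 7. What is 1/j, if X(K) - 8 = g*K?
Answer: 1/9159 ≈ 0.00010918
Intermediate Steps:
g = -7/2 (g = -½*7 = -7/2 ≈ -3.5000)
X(K) = 8 - 7*K/2
j = 9159 (j = -3*(((8 - 10)*(8 - 33) + (8 - 7/2*(-4)))*(-44) + 115) = -3*((-2*(-25) + (8 + 14))*(-44) + 115) = -3*((50 + 22)*(-44) + 115) = -3*(72*(-44) + 115) = -3*(-3168 + 115) = -3*(-3053) = 9159)
1/j = 1/9159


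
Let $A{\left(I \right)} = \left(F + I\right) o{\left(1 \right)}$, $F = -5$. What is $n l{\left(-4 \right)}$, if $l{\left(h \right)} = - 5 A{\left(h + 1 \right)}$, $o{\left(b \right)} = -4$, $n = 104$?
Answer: $-16640$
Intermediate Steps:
$A{\left(I \right)} = 20 - 4 I$ ($A{\left(I \right)} = \left(-5 + I\right) \left(-4\right) = 20 - 4 I$)
$l{\left(h \right)} = -80 + 20 h$ ($l{\left(h \right)} = - 5 \left(20 - 4 \left(h + 1\right)\right) = - 5 \left(20 - 4 \left(1 + h\right)\right) = - 5 \left(20 - \left(4 + 4 h\right)\right) = - 5 \left(16 - 4 h\right) = -80 + 20 h$)
$n l{\left(-4 \right)} = 104 \left(-80 + 20 \left(-4\right)\right) = 104 \left(-80 - 80\right) = 104 \left(-160\right) = -16640$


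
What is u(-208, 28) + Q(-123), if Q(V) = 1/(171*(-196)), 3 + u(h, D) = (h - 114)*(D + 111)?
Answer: -1500209677/33516 ≈ -44761.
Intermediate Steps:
u(h, D) = -3 + (-114 + h)*(111 + D) (u(h, D) = -3 + (h - 114)*(D + 111) = -3 + (-114 + h)*(111 + D))
Q(V) = -1/33516 (Q(V) = (1/171)*(-1/196) = -1/33516)
u(-208, 28) + Q(-123) = (-12657 - 114*28 + 111*(-208) + 28*(-208)) - 1/33516 = (-12657 - 3192 - 23088 - 5824) - 1/33516 = -44761 - 1/33516 = -1500209677/33516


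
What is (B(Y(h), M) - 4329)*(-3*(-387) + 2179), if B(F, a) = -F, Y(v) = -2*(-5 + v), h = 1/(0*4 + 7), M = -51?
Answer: -101439140/7 ≈ -1.4491e+7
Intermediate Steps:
h = ⅐ (h = 1/(0 + 7) = 1/7 = ⅐ ≈ 0.14286)
Y(v) = 10 - 2*v
(B(Y(h), M) - 4329)*(-3*(-387) + 2179) = (-(10 - 2*⅐) - 4329)*(-3*(-387) + 2179) = (-(10 - 2/7) - 4329)*(1161 + 2179) = (-1*68/7 - 4329)*3340 = (-68/7 - 4329)*3340 = -30371/7*3340 = -101439140/7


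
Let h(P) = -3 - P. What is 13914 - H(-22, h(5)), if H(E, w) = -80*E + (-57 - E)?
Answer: 12189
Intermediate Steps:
H(E, w) = -57 - 81*E
13914 - H(-22, h(5)) = 13914 - (-57 - 81*(-22)) = 13914 - (-57 + 1782) = 13914 - 1*1725 = 13914 - 1725 = 12189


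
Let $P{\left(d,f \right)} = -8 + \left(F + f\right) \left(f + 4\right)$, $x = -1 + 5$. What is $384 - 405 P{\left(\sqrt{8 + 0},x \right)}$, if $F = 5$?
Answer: $-25536$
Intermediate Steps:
$x = 4$
$P{\left(d,f \right)} = -8 + \left(4 + f\right) \left(5 + f\right)$ ($P{\left(d,f \right)} = -8 + \left(5 + f\right) \left(f + 4\right) = -8 + \left(5 + f\right) \left(4 + f\right) = -8 + \left(4 + f\right) \left(5 + f\right)$)
$384 - 405 P{\left(\sqrt{8 + 0},x \right)} = 384 - 405 \left(12 + 4^{2} + 9 \cdot 4\right) = 384 - 405 \left(12 + 16 + 36\right) = 384 - 25920 = -25536$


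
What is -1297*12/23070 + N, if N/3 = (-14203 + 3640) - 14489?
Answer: -288977414/3845 ≈ -75157.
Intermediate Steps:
N = -75156 (N = 3*((-14203 + 3640) - 14489) = 3*(-10563 - 14489) = 3*(-25052) = -75156)
-1297*12/23070 + N = -1297*12/23070 - 75156 = -15564*1/23070 - 75156 = -2594/3845 - 75156 = -288977414/3845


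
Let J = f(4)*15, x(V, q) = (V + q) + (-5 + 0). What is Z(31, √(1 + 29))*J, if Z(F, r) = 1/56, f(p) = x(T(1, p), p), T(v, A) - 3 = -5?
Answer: -45/56 ≈ -0.80357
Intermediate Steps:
T(v, A) = -2 (T(v, A) = 3 - 5 = -2)
x(V, q) = -5 + V + q (x(V, q) = (V + q) - 5 = -5 + V + q)
f(p) = -7 + p (f(p) = -5 - 2 + p = -7 + p)
Z(F, r) = 1/56
J = -45 (J = (-7 + 4)*15 = -3*15 = -45)
Z(31, √(1 + 29))*J = (1/56)*(-45) = -45/56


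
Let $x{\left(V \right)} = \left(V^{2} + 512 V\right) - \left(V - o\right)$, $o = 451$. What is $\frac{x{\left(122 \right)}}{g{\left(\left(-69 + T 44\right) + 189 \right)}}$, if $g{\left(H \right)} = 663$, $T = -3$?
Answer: $\frac{77677}{663} \approx 117.16$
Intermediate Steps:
$x{\left(V \right)} = 451 + V^{2} + 511 V$ ($x{\left(V \right)} = \left(V^{2} + 512 V\right) - \left(-451 + V\right) = 451 + V^{2} + 511 V$)
$\frac{x{\left(122 \right)}}{g{\left(\left(-69 + T 44\right) + 189 \right)}} = \frac{451 + 122^{2} + 511 \cdot 122}{663} = \left(451 + 14884 + 62342\right) \frac{1}{663} = 77677 \cdot \frac{1}{663} = \frac{77677}{663}$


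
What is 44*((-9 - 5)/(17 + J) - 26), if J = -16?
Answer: -1760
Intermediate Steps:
44*((-9 - 5)/(17 + J) - 26) = 44*((-9 - 5)/(17 - 16) - 26) = 44*(-14/1 - 26) = 44*(-14*1 - 26) = 44*(-14 - 26) = 44*(-40) = -1760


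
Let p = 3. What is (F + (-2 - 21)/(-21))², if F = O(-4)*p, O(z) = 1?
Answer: 7396/441 ≈ 16.771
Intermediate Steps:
F = 3 (F = 1*3 = 3)
(F + (-2 - 21)/(-21))² = (3 + (-2 - 21)/(-21))² = (3 - 23*(-1/21))² = (3 + 23/21)² = (86/21)² = 7396/441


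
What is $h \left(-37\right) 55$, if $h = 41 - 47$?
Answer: $12210$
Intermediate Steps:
$h = -6$
$h \left(-37\right) 55 = \left(-6\right) \left(-37\right) 55 = 222 \cdot 55 = 12210$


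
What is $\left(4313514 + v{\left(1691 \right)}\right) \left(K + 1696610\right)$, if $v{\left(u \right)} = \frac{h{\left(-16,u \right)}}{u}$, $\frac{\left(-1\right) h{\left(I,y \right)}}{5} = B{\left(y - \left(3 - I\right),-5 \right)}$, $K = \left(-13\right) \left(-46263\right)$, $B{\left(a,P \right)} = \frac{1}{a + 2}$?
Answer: $\frac{28059877980756196859}{2830734} \approx 9.9126 \cdot 10^{12}$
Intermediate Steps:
$B{\left(a,P \right)} = \frac{1}{2 + a}$
$K = 601419$
$h{\left(I,y \right)} = - \frac{5}{-1 + I + y}$ ($h{\left(I,y \right)} = - \frac{5}{2 - \left(3 - I - y\right)} = - \frac{5}{2 + \left(y + \left(-3 + I\right)\right)} = - \frac{5}{2 + \left(-3 + I + y\right)} = - \frac{5}{-1 + I + y}$)
$v{\left(u \right)} = - \frac{5}{u \left(-17 + u\right)}$ ($v{\left(u \right)} = \frac{\left(-5\right) \frac{1}{-1 - 16 + u}}{u} = \frac{\left(-5\right) \frac{1}{-17 + u}}{u} = - \frac{5}{u \left(-17 + u\right)}$)
$\left(4313514 + v{\left(1691 \right)}\right) \left(K + 1696610\right) = \left(4313514 + \frac{5}{1691 \left(17 - 1691\right)}\right) \left(601419 + 1696610\right) = \left(4313514 + 5 \cdot \frac{1}{1691} \frac{1}{17 - 1691}\right) 2298029 = \left(4313514 + 5 \cdot \frac{1}{1691} \frac{1}{-1674}\right) 2298029 = \left(4313514 + 5 \cdot \frac{1}{1691} \left(- \frac{1}{1674}\right)\right) 2298029 = \left(4313514 - \frac{5}{2830734}\right) 2298029 = \frac{12210410739271}{2830734} \cdot 2298029 = \frac{28059877980756196859}{2830734}$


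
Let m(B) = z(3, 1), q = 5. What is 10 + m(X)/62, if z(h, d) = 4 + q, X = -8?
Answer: 629/62 ≈ 10.145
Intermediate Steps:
z(h, d) = 9 (z(h, d) = 4 + 5 = 9)
m(B) = 9
10 + m(X)/62 = 10 + 9/62 = 629/62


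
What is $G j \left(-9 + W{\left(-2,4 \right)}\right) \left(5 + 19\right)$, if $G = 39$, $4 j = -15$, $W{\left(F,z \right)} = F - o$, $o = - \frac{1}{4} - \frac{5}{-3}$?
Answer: $\frac{87165}{2} \approx 43583.0$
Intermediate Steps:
$o = \frac{17}{12}$ ($o = \left(-1\right) \frac{1}{4} - - \frac{5}{3} = - \frac{1}{4} + \frac{5}{3} = \frac{17}{12} \approx 1.4167$)
$W{\left(F,z \right)} = - \frac{17}{12} + F$ ($W{\left(F,z \right)} = F - \frac{17}{12} = - \frac{17}{12} + F$)
$j = - \frac{15}{4}$ ($j = \frac{1}{4} \left(-15\right) = - \frac{15}{4} \approx -3.75$)
$G j \left(-9 + W{\left(-2,4 \right)}\right) \left(5 + 19\right) = 39 \left(- \frac{15}{4}\right) \left(-9 - \frac{41}{12}\right) \left(5 + 19\right) = - \frac{585 \left(-9 - \frac{41}{12}\right) 24}{4} = - \frac{585 \left(\left(- \frac{149}{12}\right) 24\right)}{4} = \left(- \frac{585}{4}\right) \left(-298\right) = \frac{87165}{2}$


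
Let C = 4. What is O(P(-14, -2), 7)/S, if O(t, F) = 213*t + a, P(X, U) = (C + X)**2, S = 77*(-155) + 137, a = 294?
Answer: -10797/5899 ≈ -1.8303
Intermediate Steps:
S = -11798 (S = -11935 + 137 = -11798)
P(X, U) = (4 + X)**2
O(t, F) = 294 + 213*t (O(t, F) = 213*t + 294 = 294 + 213*t)
O(P(-14, -2), 7)/S = (294 + 213*(4 - 14)**2)/(-11798) = (294 + 213*(-10)**2)*(-1/11798) = (294 + 213*100)*(-1/11798) = (294 + 21300)*(-1/11798) = 21594*(-1/11798) = -10797/5899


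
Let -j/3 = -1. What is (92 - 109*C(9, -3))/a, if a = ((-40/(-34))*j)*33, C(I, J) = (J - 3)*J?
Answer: -289/18 ≈ -16.056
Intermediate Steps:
j = 3 (j = -3*(-1) = 3)
C(I, J) = J*(-3 + J) (C(I, J) = (-3 + J)*J = J*(-3 + J))
a = 1980/17 (a = (-40/(-34)*3)*33 = (-40*(-1/34)*3)*33 = ((20/17)*3)*33 = (60/17)*33 = 1980/17 ≈ 116.47)
(92 - 109*C(9, -3))/a = (92 - (-327)*(-3 - 3))/(1980/17) = (92 - (-327)*(-6))*(17/1980) = (92 - 109*18)*(17/1980) = (92 - 1962)*(17/1980) = -1870*17/1980 = -289/18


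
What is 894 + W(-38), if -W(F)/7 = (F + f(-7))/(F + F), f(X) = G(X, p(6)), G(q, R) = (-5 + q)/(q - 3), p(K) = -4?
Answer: 84608/95 ≈ 890.61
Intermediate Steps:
G(q, R) = (-5 + q)/(-3 + q)
f(X) = (-5 + X)/(-3 + X)
W(F) = -7*(6/5 + F)/(2*F) (W(F) = -7*(F + (-5 - 7)/(-3 - 7))/(F + F) = -7*(F - 12/(-10))/(2*F) = -7*(F - ⅒*(-12))*1/(2*F) = -7*(F + 6/5)*1/(2*F) = -7*(6/5 + F)*1/(2*F) = -7*(6/5 + F)/(2*F))
894 + W(-38) = 894 + (7/10)*(-6 - 5*(-38))/(-38) = 894 + (7/10)*(-1/38)*(-6 + 190) = 894 + (7/10)*(-1/38)*184 = 894 - 322/95 = 84608/95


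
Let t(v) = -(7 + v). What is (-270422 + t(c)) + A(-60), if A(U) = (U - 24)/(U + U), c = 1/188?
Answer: -254202607/940 ≈ -2.7043e+5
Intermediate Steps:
c = 1/188 ≈ 0.0053191
t(v) = -7 - v
A(U) = (-24 + U)/(2*U) (A(U) = (-24 + U)/((2*U)) = (-24 + U)*(1/(2*U)) = (-24 + U)/(2*U))
(-270422 + t(c)) + A(-60) = (-270422 + (-7 - 1*1/188)) + (½)*(-24 - 60)/(-60) = (-270422 + (-7 - 1/188)) + (½)*(-1/60)*(-84) = (-270422 - 1317/188) + 7/10 = -50840653/188 + 7/10 = -254202607/940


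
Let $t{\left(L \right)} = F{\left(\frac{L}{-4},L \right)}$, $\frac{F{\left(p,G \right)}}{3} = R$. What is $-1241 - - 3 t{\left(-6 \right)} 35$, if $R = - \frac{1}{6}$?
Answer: $- \frac{2587}{2} \approx -1293.5$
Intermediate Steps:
$R = - \frac{1}{6}$ ($R = \left(-1\right) \frac{1}{6} = - \frac{1}{6} \approx -0.16667$)
$F{\left(p,G \right)} = - \frac{1}{2}$ ($F{\left(p,G \right)} = 3 \left(- \frac{1}{6}\right) = - \frac{1}{2}$)
$t{\left(L \right)} = - \frac{1}{2}$
$-1241 - - 3 t{\left(-6 \right)} 35 = -1241 - \left(-3\right) \left(- \frac{1}{2}\right) 35 = -1241 - \frac{3}{2} \cdot 35 = -1241 - \frac{105}{2} = - \frac{2587}{2}$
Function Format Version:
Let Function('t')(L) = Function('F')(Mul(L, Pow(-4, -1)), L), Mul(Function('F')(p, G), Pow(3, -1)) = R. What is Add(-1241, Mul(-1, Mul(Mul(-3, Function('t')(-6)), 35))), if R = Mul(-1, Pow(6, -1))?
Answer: Rational(-2587, 2) ≈ -1293.5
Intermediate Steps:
R = Rational(-1, 6) (R = Mul(-1, Rational(1, 6)) = Rational(-1, 6) ≈ -0.16667)
Function('F')(p, G) = Rational(-1, 2) (Function('F')(p, G) = Mul(3, Rational(-1, 6)) = Rational(-1, 2))
Function('t')(L) = Rational(-1, 2)
Add(-1241, Mul(-1, Mul(Mul(-3, Function('t')(-6)), 35))) = Add(-1241, Mul(-1, Mul(Mul(-3, Rational(-1, 2)), 35))) = Add(-1241, Mul(-1, Mul(Rational(3, 2), 35))) = Add(-1241, Mul(-1, Rational(105, 2))) = Add(-1241, Rational(-105, 2)) = Rational(-2587, 2)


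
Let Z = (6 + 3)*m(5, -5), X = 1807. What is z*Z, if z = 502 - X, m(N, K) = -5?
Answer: 58725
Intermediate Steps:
z = -1305 (z = 502 - 1*1807 = 502 - 1807 = -1305)
Z = -45 (Z = (6 + 3)*(-5) = 9*(-5) = -45)
z*Z = -1305*(-45) = 58725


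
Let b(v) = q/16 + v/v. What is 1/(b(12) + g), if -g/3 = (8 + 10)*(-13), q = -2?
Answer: 8/5623 ≈ 0.0014227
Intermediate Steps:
g = 702 (g = -3*(8 + 10)*(-13) = -54*(-13) = -3*(-234) = 702)
b(v) = 7/8 (b(v) = -2/16 + v/v = -2*1/16 + 1 = -⅛ + 1 = 7/8)
1/(b(12) + g) = 1/(7/8 + 702) = 1/(5623/8) = 8/5623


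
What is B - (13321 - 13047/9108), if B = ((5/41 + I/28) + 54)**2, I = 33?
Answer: -10264386663757/1000289136 ≈ -10261.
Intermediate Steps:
B = 4030345225/1317904 (B = ((5/41 + 33/28) + 54)**2 = (1493/1148 + 54)**2 = (63485/1148)**2 = 4030345225/1317904 ≈ 3058.1)
B - (13321 - 13047/9108) = 4030345225/1317904 - (13321 - 13047/9108) = 4030345225/1317904 - (13321 - 1*4349/3036) = 4030345225/1317904 - (13321 - 4349/3036) = 4030345225/1317904 - 1*40438207/3036 = 4030345225/1317904 - 40438207/3036 = -10264386663757/1000289136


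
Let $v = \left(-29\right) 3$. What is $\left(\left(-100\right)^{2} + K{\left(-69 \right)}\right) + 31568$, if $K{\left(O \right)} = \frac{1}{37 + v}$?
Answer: $\frac{2078399}{50} \approx 41568.0$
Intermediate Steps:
$v = -87$
$K{\left(O \right)} = - \frac{1}{50}$ ($K{\left(O \right)} = \frac{1}{37 - 87} = \frac{1}{-50} = - \frac{1}{50}$)
$\left(\left(-100\right)^{2} + K{\left(-69 \right)}\right) + 31568 = \left(\left(-100\right)^{2} - \frac{1}{50}\right) + 31568 = \left(10000 - \frac{1}{50}\right) + 31568 = \frac{499999}{50} + 31568 = \frac{2078399}{50}$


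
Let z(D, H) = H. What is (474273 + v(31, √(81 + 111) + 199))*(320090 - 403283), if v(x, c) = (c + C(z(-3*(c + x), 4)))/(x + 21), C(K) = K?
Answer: -2051738960007/52 - 166386*√3/13 ≈ -3.9457e+10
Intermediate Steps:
v(x, c) = (4 + c)/(21 + x) (v(x, c) = (c + 4)/(x + 21) = (4 + c)/(21 + x))
(474273 + v(31, √(81 + 111) + 199))*(320090 - 403283) = (474273 + (4 + (√(81 + 111) + 199))/(21 + 31))*(320090 - 403283) = (474273 + (4 + (√192 + 199))/52)*(-83193) = (474273 + (4 + (8*√3 + 199))/52)*(-83193) = (474273 + (4 + (199 + 8*√3))/52)*(-83193) = (474273 + (203 + 8*√3)/52)*(-83193) = (474273 + (203/52 + 2*√3/13))*(-83193) = (24662399/52 + 2*√3/13)*(-83193) = -2051738960007/52 - 166386*√3/13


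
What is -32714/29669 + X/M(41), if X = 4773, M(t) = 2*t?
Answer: 138927589/2432858 ≈ 57.105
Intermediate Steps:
-32714/29669 + X/M(41) = -32714/29669 + 4773/((2*41)) = -32714*1/29669 + 4773/82 = -32714/29669 + 4773*(1/82) = -32714/29669 + 4773/82 = 138927589/2432858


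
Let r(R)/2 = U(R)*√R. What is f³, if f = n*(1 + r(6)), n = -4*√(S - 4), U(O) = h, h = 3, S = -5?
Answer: I*(1121472 + 2270592*√6) ≈ 6.6833e+6*I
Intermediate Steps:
U(O) = 3
r(R) = 6*√R (r(R) = 2*(3*√R) = 6*√R)
n = -12*I (n = -4*√(-5 - 4) = -12*I ≈ -12.0*I)
f = -12*I*(1 + 6*√6) (f = (-12*I)*(1 + 6*√6) = -12*I*(1 + 6*√6) ≈ -188.36*I)
f³ = (I*(-12 - 72*√6))³ = -I*(-12 - 72*√6)³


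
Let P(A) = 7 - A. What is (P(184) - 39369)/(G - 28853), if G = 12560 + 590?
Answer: 39546/15703 ≈ 2.5184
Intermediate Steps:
G = 13150
(P(184) - 39369)/(G - 28853) = ((7 - 1*184) - 39369)/(13150 - 28853) = ((7 - 184) - 39369)/(-15703) = (-177 - 39369)*(-1/15703) = -39546*(-1/15703) = 39546/15703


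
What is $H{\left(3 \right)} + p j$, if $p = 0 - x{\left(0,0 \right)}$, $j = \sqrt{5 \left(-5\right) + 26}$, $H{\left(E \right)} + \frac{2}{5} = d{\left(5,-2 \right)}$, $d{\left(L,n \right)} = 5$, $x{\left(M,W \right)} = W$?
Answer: $\frac{23}{5} \approx 4.6$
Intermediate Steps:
$H{\left(E \right)} = \frac{23}{5}$ ($H{\left(E \right)} = - \frac{2}{5} + 5 = \frac{23}{5}$)
$j = 1$ ($j = \sqrt{-25 + 26} = \sqrt{1} = 1$)
$p = 0$ ($p = 0 - 0 = 0 + 0 = 0$)
$H{\left(3 \right)} + p j = \frac{23}{5} + 0 \cdot 1 = \frac{23}{5} + 0 = \frac{23}{5}$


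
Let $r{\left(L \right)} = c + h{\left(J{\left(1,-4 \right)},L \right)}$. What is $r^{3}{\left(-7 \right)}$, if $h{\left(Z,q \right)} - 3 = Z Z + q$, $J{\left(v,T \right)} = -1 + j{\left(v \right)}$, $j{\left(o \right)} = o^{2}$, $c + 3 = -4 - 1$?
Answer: $-1728$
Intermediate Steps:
$c = -8$ ($c = -3 - 5 = -8$)
$J{\left(v,T \right)} = -1 + v^{2}$
$h{\left(Z,q \right)} = 3 + q + Z^{2}$ ($h{\left(Z,q \right)} = 3 + \left(Z Z + q\right) = 3 + \left(Z^{2} + q\right) = 3 + \left(q + Z^{2}\right) = 3 + q + Z^{2}$)
$r{\left(L \right)} = -5 + L$ ($r{\left(L \right)} = -8 + \left(3 + L + \left(-1 + 1^{2}\right)^{2}\right) = -8 + \left(3 + L + \left(-1 + 1\right)^{2}\right) = -8 + \left(3 + L + 0^{2}\right) = -8 + \left(3 + L + 0\right) = -8 + \left(3 + L\right) = -5 + L$)
$r^{3}{\left(-7 \right)} = \left(-5 - 7\right)^{3} = \left(-12\right)^{3} = -1728$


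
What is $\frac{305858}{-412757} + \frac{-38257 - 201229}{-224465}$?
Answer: $\frac{30195106932}{92649500005} \approx 0.32591$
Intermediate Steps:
$\frac{305858}{-412757} + \frac{-38257 - 201229}{-224465} = 305858 \left(- \frac{1}{412757}\right) + \left(-38257 - 201229\right) \left(- \frac{1}{224465}\right) = - \frac{305858}{412757} - - \frac{239486}{224465} = - \frac{305858}{412757} + \frac{239486}{224465} = \frac{30195106932}{92649500005}$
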